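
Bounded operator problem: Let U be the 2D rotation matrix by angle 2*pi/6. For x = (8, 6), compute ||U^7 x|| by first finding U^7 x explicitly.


U is a rotation by theta = 2*pi/6
U^7 = rotation by 7*theta = 14*pi/6 = 2*pi/6 (mod 2*pi)
cos(2*pi/6) = 0.5000, sin(2*pi/6) = 0.8660
U^7 x = (0.5000 * 8 - 0.8660 * 6, 0.8660 * 8 + 0.5000 * 6)
= (-1.1962, 9.9282)
||U^7 x|| = sqrt((-1.1962)^2 + 9.9282^2) = sqrt(100.0000) = 10.0000

10.0000


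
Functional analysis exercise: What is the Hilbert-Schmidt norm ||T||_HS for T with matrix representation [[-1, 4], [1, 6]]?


The Hilbert-Schmidt norm is sqrt(sum of squares of all entries).
Sum of squares = (-1)^2 + 4^2 + 1^2 + 6^2
= 1 + 16 + 1 + 36 = 54
||T||_HS = sqrt(54) = 7.3485

7.3485


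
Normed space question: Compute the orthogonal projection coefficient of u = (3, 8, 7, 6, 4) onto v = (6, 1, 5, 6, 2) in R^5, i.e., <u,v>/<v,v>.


Computing <u,v> = 3*6 + 8*1 + 7*5 + 6*6 + 4*2 = 105
Computing <v,v> = 6^2 + 1^2 + 5^2 + 6^2 + 2^2 = 102
Projection coefficient = 105/102 = 1.0294

1.0294


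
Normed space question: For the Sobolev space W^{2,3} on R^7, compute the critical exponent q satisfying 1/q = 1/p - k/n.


Using the Sobolev embedding formula: 1/q = 1/p - k/n
1/q = 1/3 - 2/7 = 1/21
q = 1/(1/21) = 21

21.0000


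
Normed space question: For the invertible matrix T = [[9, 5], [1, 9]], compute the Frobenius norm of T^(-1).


det(T) = 9*9 - 5*1 = 76
T^(-1) = (1/76) * [[9, -5], [-1, 9]] = [[0.1184, -0.0658], [-0.0132, 0.1184]]
||T^(-1)||_F^2 = 0.1184^2 + (-0.0658)^2 + (-0.0132)^2 + 0.1184^2 = 0.0325
||T^(-1)||_F = sqrt(0.0325) = 0.1804

0.1804


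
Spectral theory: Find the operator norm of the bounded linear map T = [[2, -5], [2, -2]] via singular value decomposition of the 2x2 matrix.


A^T A = [[8, -14], [-14, 29]]
trace(A^T A) = 37, det(A^T A) = 36
discriminant = 37^2 - 4*36 = 1225
Largest eigenvalue of A^T A = (trace + sqrt(disc))/2 = 36.0000
||T|| = sqrt(36.0000) = 6.0000

6.0000


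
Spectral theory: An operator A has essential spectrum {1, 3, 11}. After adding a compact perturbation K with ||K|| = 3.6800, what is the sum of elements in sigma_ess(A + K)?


By Weyl's theorem, the essential spectrum is invariant under compact perturbations.
sigma_ess(A + K) = sigma_ess(A) = {1, 3, 11}
Sum = 1 + 3 + 11 = 15

15


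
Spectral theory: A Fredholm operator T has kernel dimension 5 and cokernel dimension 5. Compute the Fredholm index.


The Fredholm index is defined as ind(T) = dim(ker T) - dim(coker T)
= 5 - 5
= 0

0


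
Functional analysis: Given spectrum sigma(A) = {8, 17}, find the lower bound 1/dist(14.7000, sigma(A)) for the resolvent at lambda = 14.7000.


dist(14.7000, {8, 17}) = min(|14.7000 - 8|, |14.7000 - 17|)
= min(6.7000, 2.3000) = 2.3000
Resolvent bound = 1/2.3000 = 0.4348

0.4348


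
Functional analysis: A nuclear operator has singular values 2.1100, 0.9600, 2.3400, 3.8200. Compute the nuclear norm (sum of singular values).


The nuclear norm is the sum of all singular values.
||T||_1 = 2.1100 + 0.9600 + 2.3400 + 3.8200
= 9.2300

9.2300


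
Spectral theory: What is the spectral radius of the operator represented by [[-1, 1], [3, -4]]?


For a 2x2 matrix, eigenvalues satisfy lambda^2 - (trace)*lambda + det = 0
trace = -1 + -4 = -5
det = -1*-4 - 1*3 = 1
discriminant = (-5)^2 - 4*(1) = 21
spectral radius = max |eigenvalue| = 4.7913

4.7913


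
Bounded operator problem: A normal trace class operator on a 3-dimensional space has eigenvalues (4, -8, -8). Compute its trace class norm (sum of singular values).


For a normal operator, singular values equal |eigenvalues|.
Trace norm = sum |lambda_i| = 4 + 8 + 8
= 20

20


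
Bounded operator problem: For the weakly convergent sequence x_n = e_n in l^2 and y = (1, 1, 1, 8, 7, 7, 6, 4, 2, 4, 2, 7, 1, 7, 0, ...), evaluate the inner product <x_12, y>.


x_12 = e_12 is the standard basis vector with 1 in position 12.
<x_12, y> = y_12 = 7
As n -> infinity, <x_n, y> -> 0, confirming weak convergence of (x_n) to 0.

7


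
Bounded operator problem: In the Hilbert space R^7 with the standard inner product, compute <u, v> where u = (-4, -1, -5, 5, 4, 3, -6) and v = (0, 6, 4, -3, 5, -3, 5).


Computing the standard inner product <u, v> = sum u_i * v_i
= -4*0 + -1*6 + -5*4 + 5*-3 + 4*5 + 3*-3 + -6*5
= 0 + -6 + -20 + -15 + 20 + -9 + -30
= -60

-60


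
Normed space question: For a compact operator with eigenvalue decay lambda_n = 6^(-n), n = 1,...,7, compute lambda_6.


The eigenvalue formula gives lambda_6 = 1/6^6
= 1/46656
= 2.1433e-05

2.1433e-05


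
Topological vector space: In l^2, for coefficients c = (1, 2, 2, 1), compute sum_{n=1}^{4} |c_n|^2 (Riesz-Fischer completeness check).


sum |c_n|^2 = 1^2 + 2^2 + 2^2 + 1^2
= 1 + 4 + 4 + 1
= 10

10


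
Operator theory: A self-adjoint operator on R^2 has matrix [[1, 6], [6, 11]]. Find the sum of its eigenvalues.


For a self-adjoint (symmetric) matrix, the eigenvalues are real.
The sum of eigenvalues equals the trace of the matrix.
trace = 1 + 11 = 12

12


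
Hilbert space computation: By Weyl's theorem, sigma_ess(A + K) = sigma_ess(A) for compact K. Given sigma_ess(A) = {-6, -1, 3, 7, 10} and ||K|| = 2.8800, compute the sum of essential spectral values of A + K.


By Weyl's theorem, the essential spectrum is invariant under compact perturbations.
sigma_ess(A + K) = sigma_ess(A) = {-6, -1, 3, 7, 10}
Sum = -6 + -1 + 3 + 7 + 10 = 13

13


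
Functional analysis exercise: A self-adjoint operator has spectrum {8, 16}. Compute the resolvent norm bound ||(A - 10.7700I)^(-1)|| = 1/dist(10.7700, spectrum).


dist(10.7700, {8, 16}) = min(|10.7700 - 8|, |10.7700 - 16|)
= min(2.7700, 5.2300) = 2.7700
Resolvent bound = 1/2.7700 = 0.3610

0.3610


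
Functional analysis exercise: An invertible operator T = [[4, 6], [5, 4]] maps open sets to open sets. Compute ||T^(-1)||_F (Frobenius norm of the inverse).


det(T) = 4*4 - 6*5 = -14
T^(-1) = (1/-14) * [[4, -6], [-5, 4]] = [[-0.2857, 0.4286], [0.3571, -0.2857]]
||T^(-1)||_F^2 = (-0.2857)^2 + 0.4286^2 + 0.3571^2 + (-0.2857)^2 = 0.4745
||T^(-1)||_F = sqrt(0.4745) = 0.6888

0.6888


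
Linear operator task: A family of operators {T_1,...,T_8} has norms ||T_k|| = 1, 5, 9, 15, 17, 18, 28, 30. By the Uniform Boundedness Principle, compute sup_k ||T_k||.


By the Uniform Boundedness Principle, the supremum of norms is finite.
sup_k ||T_k|| = max(1, 5, 9, 15, 17, 18, 28, 30) = 30

30


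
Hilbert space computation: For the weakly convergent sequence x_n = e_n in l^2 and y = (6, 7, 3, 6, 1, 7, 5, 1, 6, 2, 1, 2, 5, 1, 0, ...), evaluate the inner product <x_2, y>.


x_2 = e_2 is the standard basis vector with 1 in position 2.
<x_2, y> = y_2 = 7
As n -> infinity, <x_n, y> -> 0, confirming weak convergence of (x_n) to 0.

7


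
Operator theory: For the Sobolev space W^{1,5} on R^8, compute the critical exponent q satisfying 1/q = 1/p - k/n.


Using the Sobolev embedding formula: 1/q = 1/p - k/n
1/q = 1/5 - 1/8 = 3/40
q = 1/(3/40) = 40/3 = 13.3333

13.3333


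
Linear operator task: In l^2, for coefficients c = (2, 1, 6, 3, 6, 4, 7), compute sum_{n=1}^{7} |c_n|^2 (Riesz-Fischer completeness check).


sum |c_n|^2 = 2^2 + 1^2 + 6^2 + 3^2 + 6^2 + 4^2 + 7^2
= 4 + 1 + 36 + 9 + 36 + 16 + 49
= 151

151


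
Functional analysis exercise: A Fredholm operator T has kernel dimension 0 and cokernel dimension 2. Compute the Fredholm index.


The Fredholm index is defined as ind(T) = dim(ker T) - dim(coker T)
= 0 - 2
= -2

-2


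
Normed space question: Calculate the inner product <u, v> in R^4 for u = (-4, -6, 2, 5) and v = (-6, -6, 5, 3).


Computing the standard inner product <u, v> = sum u_i * v_i
= -4*-6 + -6*-6 + 2*5 + 5*3
= 24 + 36 + 10 + 15
= 85

85


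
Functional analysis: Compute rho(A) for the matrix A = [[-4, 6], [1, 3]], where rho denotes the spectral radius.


For a 2x2 matrix, eigenvalues satisfy lambda^2 - (trace)*lambda + det = 0
trace = -4 + 3 = -1
det = -4*3 - 6*1 = -18
discriminant = (-1)^2 - 4*(-18) = 73
spectral radius = max |eigenvalue| = 4.7720

4.7720


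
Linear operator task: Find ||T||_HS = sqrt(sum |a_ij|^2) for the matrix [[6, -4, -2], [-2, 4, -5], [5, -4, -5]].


The Hilbert-Schmidt norm is sqrt(sum of squares of all entries).
Sum of squares = 6^2 + (-4)^2 + (-2)^2 + (-2)^2 + 4^2 + (-5)^2 + 5^2 + (-4)^2 + (-5)^2
= 36 + 16 + 4 + 4 + 16 + 25 + 25 + 16 + 25 = 167
||T||_HS = sqrt(167) = 12.9228

12.9228


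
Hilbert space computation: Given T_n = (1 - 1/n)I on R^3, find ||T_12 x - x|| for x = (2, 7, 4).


T_12 x - x = (1 - 1/12)x - x = -x/12
||x|| = sqrt(69) = 8.3066
||T_12 x - x|| = ||x||/12 = 8.3066/12 = 0.6922

0.6922


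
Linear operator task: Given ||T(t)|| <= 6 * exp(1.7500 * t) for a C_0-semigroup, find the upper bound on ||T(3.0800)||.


||T(3.0800)|| <= 6 * exp(1.7500 * 3.0800)
= 6 * exp(5.3900)
= 6 * 219.2034
= 1315.2203

1315.2203


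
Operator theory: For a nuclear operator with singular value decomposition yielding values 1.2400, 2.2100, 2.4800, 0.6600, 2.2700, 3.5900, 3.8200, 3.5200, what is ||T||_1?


The nuclear norm is the sum of all singular values.
||T||_1 = 1.2400 + 2.2100 + 2.4800 + 0.6600 + 2.2700 + 3.5900 + 3.8200 + 3.5200
= 19.7900

19.7900


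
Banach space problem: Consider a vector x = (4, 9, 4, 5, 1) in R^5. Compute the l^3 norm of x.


The l^3 norm = (sum |x_i|^3)^(1/3)
Sum of 3th powers = 64 + 729 + 64 + 125 + 1 = 983
||x||_3 = (983)^(1/3) = 9.9430

9.9430


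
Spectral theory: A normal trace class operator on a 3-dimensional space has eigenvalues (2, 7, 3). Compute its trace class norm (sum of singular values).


For a normal operator, singular values equal |eigenvalues|.
Trace norm = sum |lambda_i| = 2 + 7 + 3
= 12

12


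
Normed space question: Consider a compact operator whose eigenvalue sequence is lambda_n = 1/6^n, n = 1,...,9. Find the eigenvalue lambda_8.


The eigenvalue formula gives lambda_8 = 1/6^8
= 1/1679616
= 5.9537e-07

5.9537e-07


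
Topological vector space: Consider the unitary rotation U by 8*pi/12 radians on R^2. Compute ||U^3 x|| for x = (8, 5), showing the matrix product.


U is a rotation by theta = 8*pi/12
U^3 = rotation by 3*theta = 24*pi/12 = 0*pi/12 (mod 2*pi)
cos(0*pi/12) = 1.0000, sin(0*pi/12) = 0.0000
U^3 x = (1.0000 * 8 - 0.0000 * 5, 0.0000 * 8 + 1.0000 * 5)
= (8.0000, 5.0000)
||U^3 x|| = sqrt(8.0000^2 + 5.0000^2) = sqrt(89.0000) = 9.4340

9.4340


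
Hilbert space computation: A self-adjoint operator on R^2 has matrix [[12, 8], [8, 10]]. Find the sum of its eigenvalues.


For a self-adjoint (symmetric) matrix, the eigenvalues are real.
The sum of eigenvalues equals the trace of the matrix.
trace = 12 + 10 = 22

22


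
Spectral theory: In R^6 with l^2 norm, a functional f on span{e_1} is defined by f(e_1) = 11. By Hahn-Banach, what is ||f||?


The norm of f is given by ||f|| = sup_{||x||=1} |f(x)|.
On span{e_1}, ||e_1|| = 1, so ||f|| = |f(e_1)| / ||e_1||
= |11| / 1 = 11.0000

11.0000


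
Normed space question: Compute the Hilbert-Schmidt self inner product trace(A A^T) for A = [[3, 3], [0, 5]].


trace(A * A^T) = sum of squares of all entries
= 3^2 + 3^2 + 0^2 + 5^2
= 9 + 9 + 0 + 25
= 43

43


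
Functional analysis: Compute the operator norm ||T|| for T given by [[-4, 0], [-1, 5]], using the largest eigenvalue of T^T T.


A^T A = [[17, -5], [-5, 25]]
trace(A^T A) = 42, det(A^T A) = 400
discriminant = 42^2 - 4*400 = 164
Largest eigenvalue of A^T A = (trace + sqrt(disc))/2 = 27.4031
||T|| = sqrt(27.4031) = 5.2348

5.2348


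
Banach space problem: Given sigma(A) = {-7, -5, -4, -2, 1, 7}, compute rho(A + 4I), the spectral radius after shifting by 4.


Spectrum of A + 4I = {-3, -1, 0, 2, 5, 11}
Spectral radius = max |lambda| over the shifted spectrum
= max(3, 1, 0, 2, 5, 11) = 11

11


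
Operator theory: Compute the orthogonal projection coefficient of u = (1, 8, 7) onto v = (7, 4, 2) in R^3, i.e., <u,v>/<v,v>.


Computing <u,v> = 1*7 + 8*4 + 7*2 = 53
Computing <v,v> = 7^2 + 4^2 + 2^2 = 69
Projection coefficient = 53/69 = 0.7681

0.7681


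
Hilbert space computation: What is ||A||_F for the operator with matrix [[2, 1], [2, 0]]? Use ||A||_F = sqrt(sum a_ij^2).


||A||_F^2 = sum a_ij^2
= 2^2 + 1^2 + 2^2 + 0^2
= 4 + 1 + 4 + 0 = 9
||A||_F = sqrt(9) = 3.0000

3.0000


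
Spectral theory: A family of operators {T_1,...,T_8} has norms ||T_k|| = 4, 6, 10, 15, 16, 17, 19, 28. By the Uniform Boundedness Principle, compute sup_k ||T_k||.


By the Uniform Boundedness Principle, the supremum of norms is finite.
sup_k ||T_k|| = max(4, 6, 10, 15, 16, 17, 19, 28) = 28

28


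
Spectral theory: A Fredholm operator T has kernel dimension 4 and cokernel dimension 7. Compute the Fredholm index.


The Fredholm index is defined as ind(T) = dim(ker T) - dim(coker T)
= 4 - 7
= -3

-3


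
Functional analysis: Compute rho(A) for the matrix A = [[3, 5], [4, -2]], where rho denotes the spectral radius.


For a 2x2 matrix, eigenvalues satisfy lambda^2 - (trace)*lambda + det = 0
trace = 3 + -2 = 1
det = 3*-2 - 5*4 = -26
discriminant = 1^2 - 4*(-26) = 105
spectral radius = max |eigenvalue| = 5.6235

5.6235


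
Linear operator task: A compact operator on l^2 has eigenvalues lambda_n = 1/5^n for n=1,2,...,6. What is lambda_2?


The eigenvalue formula gives lambda_2 = 1/5^2
= 1/25
= 0.0400

0.0400


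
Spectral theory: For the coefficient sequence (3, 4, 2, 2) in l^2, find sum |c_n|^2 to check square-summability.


sum |c_n|^2 = 3^2 + 4^2 + 2^2 + 2^2
= 9 + 16 + 4 + 4
= 33

33


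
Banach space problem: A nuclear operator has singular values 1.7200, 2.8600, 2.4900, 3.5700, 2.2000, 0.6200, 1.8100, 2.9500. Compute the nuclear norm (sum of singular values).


The nuclear norm is the sum of all singular values.
||T||_1 = 1.7200 + 2.8600 + 2.4900 + 3.5700 + 2.2000 + 0.6200 + 1.8100 + 2.9500
= 18.2200

18.2200


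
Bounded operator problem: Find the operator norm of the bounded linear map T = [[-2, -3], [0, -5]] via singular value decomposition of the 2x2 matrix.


A^T A = [[4, 6], [6, 34]]
trace(A^T A) = 38, det(A^T A) = 100
discriminant = 38^2 - 4*100 = 1044
Largest eigenvalue of A^T A = (trace + sqrt(disc))/2 = 35.1555
||T|| = sqrt(35.1555) = 5.9292

5.9292


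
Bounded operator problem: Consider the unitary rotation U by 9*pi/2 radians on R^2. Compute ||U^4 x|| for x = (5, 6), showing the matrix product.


U is a rotation by theta = 9*pi/2
U^4 = rotation by 4*theta = 36*pi/2 = 0*pi/2 (mod 2*pi)
cos(0*pi/2) = 1.0000, sin(0*pi/2) = 0.0000
U^4 x = (1.0000 * 5 - 0.0000 * 6, 0.0000 * 5 + 1.0000 * 6)
= (5.0000, 6.0000)
||U^4 x|| = sqrt(5.0000^2 + 6.0000^2) = sqrt(61.0000) = 7.8102

7.8102


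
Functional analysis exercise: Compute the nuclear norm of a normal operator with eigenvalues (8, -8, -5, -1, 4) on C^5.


For a normal operator, singular values equal |eigenvalues|.
Trace norm = sum |lambda_i| = 8 + 8 + 5 + 1 + 4
= 26

26


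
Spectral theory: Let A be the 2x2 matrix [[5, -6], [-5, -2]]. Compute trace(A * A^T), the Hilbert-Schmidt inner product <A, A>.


trace(A * A^T) = sum of squares of all entries
= 5^2 + (-6)^2 + (-5)^2 + (-2)^2
= 25 + 36 + 25 + 4
= 90

90


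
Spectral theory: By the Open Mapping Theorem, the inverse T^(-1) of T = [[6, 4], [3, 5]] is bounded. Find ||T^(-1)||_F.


det(T) = 6*5 - 4*3 = 18
T^(-1) = (1/18) * [[5, -4], [-3, 6]] = [[0.2778, -0.2222], [-0.1667, 0.3333]]
||T^(-1)||_F^2 = 0.2778^2 + (-0.2222)^2 + (-0.1667)^2 + 0.3333^2 = 0.2654
||T^(-1)||_F = sqrt(0.2654) = 0.5152

0.5152


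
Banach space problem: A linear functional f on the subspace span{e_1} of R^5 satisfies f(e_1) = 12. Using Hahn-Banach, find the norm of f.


The norm of f is given by ||f|| = sup_{||x||=1} |f(x)|.
On span{e_1}, ||e_1|| = 1, so ||f|| = |f(e_1)| / ||e_1||
= |12| / 1 = 12.0000

12.0000


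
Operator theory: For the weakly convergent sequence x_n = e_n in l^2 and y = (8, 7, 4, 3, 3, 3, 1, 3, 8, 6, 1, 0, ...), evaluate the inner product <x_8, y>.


x_8 = e_8 is the standard basis vector with 1 in position 8.
<x_8, y> = y_8 = 3
As n -> infinity, <x_n, y> -> 0, confirming weak convergence of (x_n) to 0.

3


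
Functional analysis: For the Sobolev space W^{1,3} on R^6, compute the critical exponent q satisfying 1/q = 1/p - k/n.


Using the Sobolev embedding formula: 1/q = 1/p - k/n
1/q = 1/3 - 1/6 = 1/6
q = 1/(1/6) = 6

6.0000


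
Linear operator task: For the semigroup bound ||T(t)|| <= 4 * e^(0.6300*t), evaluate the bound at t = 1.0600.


||T(1.0600)|| <= 4 * exp(0.6300 * 1.0600)
= 4 * exp(0.6678)
= 4 * 1.9499
= 7.7998

7.7998


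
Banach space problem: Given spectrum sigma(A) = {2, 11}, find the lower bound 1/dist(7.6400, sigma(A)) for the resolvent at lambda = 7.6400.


dist(7.6400, {2, 11}) = min(|7.6400 - 2|, |7.6400 - 11|)
= min(5.6400, 3.3600) = 3.3600
Resolvent bound = 1/3.3600 = 0.2976

0.2976


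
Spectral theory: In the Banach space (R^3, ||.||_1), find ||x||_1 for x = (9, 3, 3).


The l^1 norm equals the sum of absolute values of all components.
||x||_1 = 9 + 3 + 3
= 15

15.0000


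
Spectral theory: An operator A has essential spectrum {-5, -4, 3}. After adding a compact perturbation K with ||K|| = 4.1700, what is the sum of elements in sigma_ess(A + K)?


By Weyl's theorem, the essential spectrum is invariant under compact perturbations.
sigma_ess(A + K) = sigma_ess(A) = {-5, -4, 3}
Sum = -5 + -4 + 3 = -6

-6


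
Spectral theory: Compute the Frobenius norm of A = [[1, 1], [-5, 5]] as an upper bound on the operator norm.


||A||_F^2 = sum a_ij^2
= 1^2 + 1^2 + (-5)^2 + 5^2
= 1 + 1 + 25 + 25 = 52
||A||_F = sqrt(52) = 7.2111

7.2111


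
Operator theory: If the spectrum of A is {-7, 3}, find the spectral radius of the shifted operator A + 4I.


Spectrum of A + 4I = {-3, 7}
Spectral radius = max |lambda| over the shifted spectrum
= max(3, 7) = 7

7


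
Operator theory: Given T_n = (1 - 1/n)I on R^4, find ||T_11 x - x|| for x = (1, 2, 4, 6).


T_11 x - x = (1 - 1/11)x - x = -x/11
||x|| = sqrt(57) = 7.5498
||T_11 x - x|| = ||x||/11 = 7.5498/11 = 0.6863

0.6863


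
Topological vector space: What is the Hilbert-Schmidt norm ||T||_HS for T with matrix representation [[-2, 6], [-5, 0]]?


The Hilbert-Schmidt norm is sqrt(sum of squares of all entries).
Sum of squares = (-2)^2 + 6^2 + (-5)^2 + 0^2
= 4 + 36 + 25 + 0 = 65
||T||_HS = sqrt(65) = 8.0623

8.0623


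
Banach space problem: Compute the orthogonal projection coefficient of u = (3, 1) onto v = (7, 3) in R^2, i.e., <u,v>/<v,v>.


Computing <u,v> = 3*7 + 1*3 = 24
Computing <v,v> = 7^2 + 3^2 = 58
Projection coefficient = 24/58 = 0.4138

0.4138


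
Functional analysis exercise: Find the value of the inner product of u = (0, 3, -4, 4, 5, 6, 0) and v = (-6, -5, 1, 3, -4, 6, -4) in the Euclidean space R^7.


Computing the standard inner product <u, v> = sum u_i * v_i
= 0*-6 + 3*-5 + -4*1 + 4*3 + 5*-4 + 6*6 + 0*-4
= 0 + -15 + -4 + 12 + -20 + 36 + 0
= 9

9


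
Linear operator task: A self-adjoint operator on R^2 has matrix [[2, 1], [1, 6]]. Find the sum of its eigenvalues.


For a self-adjoint (symmetric) matrix, the eigenvalues are real.
The sum of eigenvalues equals the trace of the matrix.
trace = 2 + 6 = 8

8


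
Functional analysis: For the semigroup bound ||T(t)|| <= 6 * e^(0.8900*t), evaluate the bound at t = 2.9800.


||T(2.9800)|| <= 6 * exp(0.8900 * 2.9800)
= 6 * exp(2.6522)
= 6 * 14.1852
= 85.1113

85.1113


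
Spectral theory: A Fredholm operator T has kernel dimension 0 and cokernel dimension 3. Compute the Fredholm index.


The Fredholm index is defined as ind(T) = dim(ker T) - dim(coker T)
= 0 - 3
= -3

-3


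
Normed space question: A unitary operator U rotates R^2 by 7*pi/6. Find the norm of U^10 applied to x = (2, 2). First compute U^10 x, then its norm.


U is a rotation by theta = 7*pi/6
U^10 = rotation by 10*theta = 70*pi/6 = 10*pi/6 (mod 2*pi)
cos(10*pi/6) = 0.5000, sin(10*pi/6) = -0.8660
U^10 x = (0.5000 * 2 - -0.8660 * 2, -0.8660 * 2 + 0.5000 * 2)
= (2.7321, -0.7321)
||U^10 x|| = sqrt(2.7321^2 + (-0.7321)^2) = sqrt(8.0000) = 2.8284

2.8284


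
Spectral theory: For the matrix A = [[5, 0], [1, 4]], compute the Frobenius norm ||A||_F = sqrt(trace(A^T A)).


||A||_F^2 = sum a_ij^2
= 5^2 + 0^2 + 1^2 + 4^2
= 25 + 0 + 1 + 16 = 42
||A||_F = sqrt(42) = 6.4807

6.4807


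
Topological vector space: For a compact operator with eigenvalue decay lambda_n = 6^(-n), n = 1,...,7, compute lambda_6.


The eigenvalue formula gives lambda_6 = 1/6^6
= 1/46656
= 2.1433e-05

2.1433e-05


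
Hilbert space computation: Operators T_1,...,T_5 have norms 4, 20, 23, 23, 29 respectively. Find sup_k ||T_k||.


By the Uniform Boundedness Principle, the supremum of norms is finite.
sup_k ||T_k|| = max(4, 20, 23, 23, 29) = 29

29


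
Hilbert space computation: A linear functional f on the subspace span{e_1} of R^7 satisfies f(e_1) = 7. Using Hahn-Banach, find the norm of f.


The norm of f is given by ||f|| = sup_{||x||=1} |f(x)|.
On span{e_1}, ||e_1|| = 1, so ||f|| = |f(e_1)| / ||e_1||
= |7| / 1 = 7.0000

7.0000


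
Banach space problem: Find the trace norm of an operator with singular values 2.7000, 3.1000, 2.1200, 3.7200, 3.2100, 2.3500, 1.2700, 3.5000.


The nuclear norm is the sum of all singular values.
||T||_1 = 2.7000 + 3.1000 + 2.1200 + 3.7200 + 3.2100 + 2.3500 + 1.2700 + 3.5000
= 21.9700

21.9700


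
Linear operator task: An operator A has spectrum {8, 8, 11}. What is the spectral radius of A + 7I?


Spectrum of A + 7I = {15, 15, 18}
Spectral radius = max |lambda| over the shifted spectrum
= max(15, 15, 18) = 18

18


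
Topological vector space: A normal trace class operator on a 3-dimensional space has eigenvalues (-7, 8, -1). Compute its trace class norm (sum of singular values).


For a normal operator, singular values equal |eigenvalues|.
Trace norm = sum |lambda_i| = 7 + 8 + 1
= 16

16


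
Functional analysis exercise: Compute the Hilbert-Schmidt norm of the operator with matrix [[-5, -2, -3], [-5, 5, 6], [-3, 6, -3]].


The Hilbert-Schmidt norm is sqrt(sum of squares of all entries).
Sum of squares = (-5)^2 + (-2)^2 + (-3)^2 + (-5)^2 + 5^2 + 6^2 + (-3)^2 + 6^2 + (-3)^2
= 25 + 4 + 9 + 25 + 25 + 36 + 9 + 36 + 9 = 178
||T||_HS = sqrt(178) = 13.3417

13.3417


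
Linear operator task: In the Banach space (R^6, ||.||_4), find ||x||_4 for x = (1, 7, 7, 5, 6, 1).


The l^4 norm = (sum |x_i|^4)^(1/4)
Sum of 4th powers = 1 + 2401 + 2401 + 625 + 1296 + 1 = 6725
||x||_4 = (6725)^(1/4) = 9.0557

9.0557


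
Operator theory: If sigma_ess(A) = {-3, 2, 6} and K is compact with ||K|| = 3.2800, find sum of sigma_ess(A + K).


By Weyl's theorem, the essential spectrum is invariant under compact perturbations.
sigma_ess(A + K) = sigma_ess(A) = {-3, 2, 6}
Sum = -3 + 2 + 6 = 5

5


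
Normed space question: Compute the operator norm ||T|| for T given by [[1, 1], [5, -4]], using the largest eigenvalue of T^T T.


A^T A = [[26, -19], [-19, 17]]
trace(A^T A) = 43, det(A^T A) = 81
discriminant = 43^2 - 4*81 = 1525
Largest eigenvalue of A^T A = (trace + sqrt(disc))/2 = 41.0256
||T|| = sqrt(41.0256) = 6.4051

6.4051


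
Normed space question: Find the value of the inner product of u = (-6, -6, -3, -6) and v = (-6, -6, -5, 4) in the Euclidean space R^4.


Computing the standard inner product <u, v> = sum u_i * v_i
= -6*-6 + -6*-6 + -3*-5 + -6*4
= 36 + 36 + 15 + -24
= 63

63


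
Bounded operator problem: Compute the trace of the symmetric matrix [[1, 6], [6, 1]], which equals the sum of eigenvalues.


For a self-adjoint (symmetric) matrix, the eigenvalues are real.
The sum of eigenvalues equals the trace of the matrix.
trace = 1 + 1 = 2

2


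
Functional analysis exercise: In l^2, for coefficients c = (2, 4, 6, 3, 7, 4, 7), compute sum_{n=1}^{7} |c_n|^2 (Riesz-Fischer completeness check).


sum |c_n|^2 = 2^2 + 4^2 + 6^2 + 3^2 + 7^2 + 4^2 + 7^2
= 4 + 16 + 36 + 9 + 49 + 16 + 49
= 179

179


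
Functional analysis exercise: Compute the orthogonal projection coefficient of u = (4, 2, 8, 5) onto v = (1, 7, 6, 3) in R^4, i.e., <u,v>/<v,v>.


Computing <u,v> = 4*1 + 2*7 + 8*6 + 5*3 = 81
Computing <v,v> = 1^2 + 7^2 + 6^2 + 3^2 = 95
Projection coefficient = 81/95 = 0.8526

0.8526


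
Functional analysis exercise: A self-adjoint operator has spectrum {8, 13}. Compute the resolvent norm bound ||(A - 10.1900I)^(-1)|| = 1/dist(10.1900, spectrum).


dist(10.1900, {8, 13}) = min(|10.1900 - 8|, |10.1900 - 13|)
= min(2.1900, 2.8100) = 2.1900
Resolvent bound = 1/2.1900 = 0.4566

0.4566


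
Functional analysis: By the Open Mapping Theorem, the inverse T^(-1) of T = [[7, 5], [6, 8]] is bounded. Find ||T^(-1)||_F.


det(T) = 7*8 - 5*6 = 26
T^(-1) = (1/26) * [[8, -5], [-6, 7]] = [[0.3077, -0.1923], [-0.2308, 0.2692]]
||T^(-1)||_F^2 = 0.3077^2 + (-0.1923)^2 + (-0.2308)^2 + 0.2692^2 = 0.2574
||T^(-1)||_F = sqrt(0.2574) = 0.5073

0.5073


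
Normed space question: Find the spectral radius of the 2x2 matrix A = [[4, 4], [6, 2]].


For a 2x2 matrix, eigenvalues satisfy lambda^2 - (trace)*lambda + det = 0
trace = 4 + 2 = 6
det = 4*2 - 4*6 = -16
discriminant = 6^2 - 4*(-16) = 100
spectral radius = max |eigenvalue| = 8.0000

8.0000


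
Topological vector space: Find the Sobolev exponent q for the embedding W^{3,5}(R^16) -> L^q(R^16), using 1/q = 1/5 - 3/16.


Using the Sobolev embedding formula: 1/q = 1/p - k/n
1/q = 1/5 - 3/16 = 1/80
q = 1/(1/80) = 80

80.0000


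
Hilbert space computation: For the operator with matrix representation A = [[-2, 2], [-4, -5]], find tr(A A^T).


trace(A * A^T) = sum of squares of all entries
= (-2)^2 + 2^2 + (-4)^2 + (-5)^2
= 4 + 4 + 16 + 25
= 49

49


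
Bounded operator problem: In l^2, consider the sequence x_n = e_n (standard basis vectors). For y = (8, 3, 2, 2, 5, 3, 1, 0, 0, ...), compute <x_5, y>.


x_5 = e_5 is the standard basis vector with 1 in position 5.
<x_5, y> = y_5 = 5
As n -> infinity, <x_n, y> -> 0, confirming weak convergence of (x_n) to 0.

5


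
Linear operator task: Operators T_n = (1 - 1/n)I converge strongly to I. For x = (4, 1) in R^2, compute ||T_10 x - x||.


T_10 x - x = (1 - 1/10)x - x = -x/10
||x|| = sqrt(17) = 4.1231
||T_10 x - x|| = ||x||/10 = 4.1231/10 = 0.4123

0.4123


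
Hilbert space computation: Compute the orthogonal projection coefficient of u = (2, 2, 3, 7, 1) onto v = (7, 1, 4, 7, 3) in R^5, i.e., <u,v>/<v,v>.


Computing <u,v> = 2*7 + 2*1 + 3*4 + 7*7 + 1*3 = 80
Computing <v,v> = 7^2 + 1^2 + 4^2 + 7^2 + 3^2 = 124
Projection coefficient = 80/124 = 0.6452

0.6452


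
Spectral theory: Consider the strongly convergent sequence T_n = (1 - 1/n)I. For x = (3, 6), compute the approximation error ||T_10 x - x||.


T_10 x - x = (1 - 1/10)x - x = -x/10
||x|| = sqrt(45) = 6.7082
||T_10 x - x|| = ||x||/10 = 6.7082/10 = 0.6708

0.6708


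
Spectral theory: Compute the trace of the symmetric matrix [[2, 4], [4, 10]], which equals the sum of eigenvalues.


For a self-adjoint (symmetric) matrix, the eigenvalues are real.
The sum of eigenvalues equals the trace of the matrix.
trace = 2 + 10 = 12

12


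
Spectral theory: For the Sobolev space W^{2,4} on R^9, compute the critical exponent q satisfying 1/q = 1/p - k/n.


Using the Sobolev embedding formula: 1/q = 1/p - k/n
1/q = 1/4 - 2/9 = 1/36
q = 1/(1/36) = 36

36.0000


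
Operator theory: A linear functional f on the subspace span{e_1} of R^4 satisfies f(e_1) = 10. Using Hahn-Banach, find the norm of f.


The norm of f is given by ||f|| = sup_{||x||=1} |f(x)|.
On span{e_1}, ||e_1|| = 1, so ||f|| = |f(e_1)| / ||e_1||
= |10| / 1 = 10.0000

10.0000


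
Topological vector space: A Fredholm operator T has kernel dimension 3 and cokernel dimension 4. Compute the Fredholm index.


The Fredholm index is defined as ind(T) = dim(ker T) - dim(coker T)
= 3 - 4
= -1

-1


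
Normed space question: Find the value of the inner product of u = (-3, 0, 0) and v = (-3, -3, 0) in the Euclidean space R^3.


Computing the standard inner product <u, v> = sum u_i * v_i
= -3*-3 + 0*-3 + 0*0
= 9 + 0 + 0
= 9

9


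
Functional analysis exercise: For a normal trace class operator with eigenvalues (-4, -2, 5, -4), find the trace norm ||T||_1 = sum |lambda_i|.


For a normal operator, singular values equal |eigenvalues|.
Trace norm = sum |lambda_i| = 4 + 2 + 5 + 4
= 15

15


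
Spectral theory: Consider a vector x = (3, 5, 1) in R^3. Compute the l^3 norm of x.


The l^3 norm = (sum |x_i|^3)^(1/3)
Sum of 3th powers = 27 + 125 + 1 = 153
||x||_3 = (153)^(1/3) = 5.3485

5.3485


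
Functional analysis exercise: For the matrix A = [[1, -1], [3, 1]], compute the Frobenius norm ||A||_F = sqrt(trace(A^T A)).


||A||_F^2 = sum a_ij^2
= 1^2 + (-1)^2 + 3^2 + 1^2
= 1 + 1 + 9 + 1 = 12
||A||_F = sqrt(12) = 3.4641

3.4641


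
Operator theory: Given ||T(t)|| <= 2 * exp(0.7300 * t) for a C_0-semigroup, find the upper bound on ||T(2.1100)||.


||T(2.1100)|| <= 2 * exp(0.7300 * 2.1100)
= 2 * exp(1.5403)
= 2 * 4.6660
= 9.3320

9.3320


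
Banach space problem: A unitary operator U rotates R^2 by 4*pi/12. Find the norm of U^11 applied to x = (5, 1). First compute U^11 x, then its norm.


U is a rotation by theta = 4*pi/12
U^11 = rotation by 11*theta = 44*pi/12 = 20*pi/12 (mod 2*pi)
cos(20*pi/12) = 0.5000, sin(20*pi/12) = -0.8660
U^11 x = (0.5000 * 5 - -0.8660 * 1, -0.8660 * 5 + 0.5000 * 1)
= (3.3660, -3.8301)
||U^11 x|| = sqrt(3.3660^2 + (-3.8301)^2) = sqrt(26.0000) = 5.0990

5.0990


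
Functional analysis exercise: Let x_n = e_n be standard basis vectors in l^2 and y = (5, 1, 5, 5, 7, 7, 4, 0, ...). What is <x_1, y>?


x_1 = e_1 is the standard basis vector with 1 in position 1.
<x_1, y> = y_1 = 5
As n -> infinity, <x_n, y> -> 0, confirming weak convergence of (x_n) to 0.

5


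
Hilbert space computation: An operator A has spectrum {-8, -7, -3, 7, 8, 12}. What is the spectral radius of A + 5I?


Spectrum of A + 5I = {-3, -2, 2, 12, 13, 17}
Spectral radius = max |lambda| over the shifted spectrum
= max(3, 2, 2, 12, 13, 17) = 17

17


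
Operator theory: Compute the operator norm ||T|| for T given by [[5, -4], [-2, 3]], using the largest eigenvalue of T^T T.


A^T A = [[29, -26], [-26, 25]]
trace(A^T A) = 54, det(A^T A) = 49
discriminant = 54^2 - 4*49 = 2720
Largest eigenvalue of A^T A = (trace + sqrt(disc))/2 = 53.0768
||T|| = sqrt(53.0768) = 7.2854

7.2854


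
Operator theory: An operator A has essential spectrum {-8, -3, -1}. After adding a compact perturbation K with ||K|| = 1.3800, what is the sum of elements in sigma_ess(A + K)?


By Weyl's theorem, the essential spectrum is invariant under compact perturbations.
sigma_ess(A + K) = sigma_ess(A) = {-8, -3, -1}
Sum = -8 + -3 + -1 = -12

-12


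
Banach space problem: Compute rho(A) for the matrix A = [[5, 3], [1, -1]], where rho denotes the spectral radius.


For a 2x2 matrix, eigenvalues satisfy lambda^2 - (trace)*lambda + det = 0
trace = 5 + -1 = 4
det = 5*-1 - 3*1 = -8
discriminant = 4^2 - 4*(-8) = 48
spectral radius = max |eigenvalue| = 5.4641

5.4641


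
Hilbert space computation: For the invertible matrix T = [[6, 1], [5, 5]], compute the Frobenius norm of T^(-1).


det(T) = 6*5 - 1*5 = 25
T^(-1) = (1/25) * [[5, -1], [-5, 6]] = [[0.2000, -0.0400], [-0.2000, 0.2400]]
||T^(-1)||_F^2 = 0.2000^2 + (-0.0400)^2 + (-0.2000)^2 + 0.2400^2 = 0.1392
||T^(-1)||_F = sqrt(0.1392) = 0.3731

0.3731


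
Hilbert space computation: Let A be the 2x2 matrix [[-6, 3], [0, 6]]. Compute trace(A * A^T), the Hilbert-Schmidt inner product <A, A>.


trace(A * A^T) = sum of squares of all entries
= (-6)^2 + 3^2 + 0^2 + 6^2
= 36 + 9 + 0 + 36
= 81

81


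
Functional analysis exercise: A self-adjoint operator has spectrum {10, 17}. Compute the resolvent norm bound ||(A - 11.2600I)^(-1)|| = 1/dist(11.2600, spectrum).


dist(11.2600, {10, 17}) = min(|11.2600 - 10|, |11.2600 - 17|)
= min(1.2600, 5.7400) = 1.2600
Resolvent bound = 1/1.2600 = 0.7937

0.7937


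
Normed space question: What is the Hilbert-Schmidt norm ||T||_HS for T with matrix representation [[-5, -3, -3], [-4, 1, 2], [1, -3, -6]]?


The Hilbert-Schmidt norm is sqrt(sum of squares of all entries).
Sum of squares = (-5)^2 + (-3)^2 + (-3)^2 + (-4)^2 + 1^2 + 2^2 + 1^2 + (-3)^2 + (-6)^2
= 25 + 9 + 9 + 16 + 1 + 4 + 1 + 9 + 36 = 110
||T||_HS = sqrt(110) = 10.4881

10.4881


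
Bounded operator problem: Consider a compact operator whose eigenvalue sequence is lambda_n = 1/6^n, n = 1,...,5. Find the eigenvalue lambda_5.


The eigenvalue formula gives lambda_5 = 1/6^5
= 1/7776
= 1.2860e-04

1.2860e-04


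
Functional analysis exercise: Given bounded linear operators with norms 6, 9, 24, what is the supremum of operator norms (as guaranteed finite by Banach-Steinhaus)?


By the Uniform Boundedness Principle, the supremum of norms is finite.
sup_k ||T_k|| = max(6, 9, 24) = 24

24


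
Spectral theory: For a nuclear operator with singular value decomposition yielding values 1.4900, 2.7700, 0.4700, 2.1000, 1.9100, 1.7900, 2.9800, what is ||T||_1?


The nuclear norm is the sum of all singular values.
||T||_1 = 1.4900 + 2.7700 + 0.4700 + 2.1000 + 1.9100 + 1.7900 + 2.9800
= 13.5100

13.5100


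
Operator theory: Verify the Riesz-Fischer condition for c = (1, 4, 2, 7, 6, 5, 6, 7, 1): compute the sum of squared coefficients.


sum |c_n|^2 = 1^2 + 4^2 + 2^2 + 7^2 + 6^2 + 5^2 + 6^2 + 7^2 + 1^2
= 1 + 16 + 4 + 49 + 36 + 25 + 36 + 49 + 1
= 217

217


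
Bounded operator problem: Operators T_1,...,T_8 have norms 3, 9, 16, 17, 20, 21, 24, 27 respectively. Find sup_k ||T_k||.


By the Uniform Boundedness Principle, the supremum of norms is finite.
sup_k ||T_k|| = max(3, 9, 16, 17, 20, 21, 24, 27) = 27

27


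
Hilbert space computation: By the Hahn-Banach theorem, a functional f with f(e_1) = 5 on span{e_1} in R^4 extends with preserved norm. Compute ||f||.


The norm of f is given by ||f|| = sup_{||x||=1} |f(x)|.
On span{e_1}, ||e_1|| = 1, so ||f|| = |f(e_1)| / ||e_1||
= |5| / 1 = 5.0000

5.0000


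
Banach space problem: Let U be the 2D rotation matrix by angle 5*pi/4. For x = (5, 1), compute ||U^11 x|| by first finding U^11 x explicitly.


U is a rotation by theta = 5*pi/4
U^11 = rotation by 11*theta = 55*pi/4 = 7*pi/4 (mod 2*pi)
cos(7*pi/4) = 0.7071, sin(7*pi/4) = -0.7071
U^11 x = (0.7071 * 5 - -0.7071 * 1, -0.7071 * 5 + 0.7071 * 1)
= (4.2426, -2.8284)
||U^11 x|| = sqrt(4.2426^2 + (-2.8284)^2) = sqrt(26.0000) = 5.0990

5.0990


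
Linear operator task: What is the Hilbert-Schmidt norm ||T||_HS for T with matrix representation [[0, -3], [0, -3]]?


The Hilbert-Schmidt norm is sqrt(sum of squares of all entries).
Sum of squares = 0^2 + (-3)^2 + 0^2 + (-3)^2
= 0 + 9 + 0 + 9 = 18
||T||_HS = sqrt(18) = 4.2426

4.2426


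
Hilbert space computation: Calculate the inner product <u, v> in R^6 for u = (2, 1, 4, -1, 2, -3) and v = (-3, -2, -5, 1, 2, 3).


Computing the standard inner product <u, v> = sum u_i * v_i
= 2*-3 + 1*-2 + 4*-5 + -1*1 + 2*2 + -3*3
= -6 + -2 + -20 + -1 + 4 + -9
= -34

-34


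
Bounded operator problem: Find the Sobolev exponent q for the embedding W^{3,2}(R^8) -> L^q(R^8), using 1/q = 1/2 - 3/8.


Using the Sobolev embedding formula: 1/q = 1/p - k/n
1/q = 1/2 - 3/8 = 1/8
q = 1/(1/8) = 8

8.0000


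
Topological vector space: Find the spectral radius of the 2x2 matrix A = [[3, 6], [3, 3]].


For a 2x2 matrix, eigenvalues satisfy lambda^2 - (trace)*lambda + det = 0
trace = 3 + 3 = 6
det = 3*3 - 6*3 = -9
discriminant = 6^2 - 4*(-9) = 72
spectral radius = max |eigenvalue| = 7.2426

7.2426


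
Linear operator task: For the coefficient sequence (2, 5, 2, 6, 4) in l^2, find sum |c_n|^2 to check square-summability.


sum |c_n|^2 = 2^2 + 5^2 + 2^2 + 6^2 + 4^2
= 4 + 25 + 4 + 36 + 16
= 85

85


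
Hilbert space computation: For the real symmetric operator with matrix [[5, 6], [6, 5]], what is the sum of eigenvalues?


For a self-adjoint (symmetric) matrix, the eigenvalues are real.
The sum of eigenvalues equals the trace of the matrix.
trace = 5 + 5 = 10

10


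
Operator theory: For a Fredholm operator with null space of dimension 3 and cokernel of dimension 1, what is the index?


The Fredholm index is defined as ind(T) = dim(ker T) - dim(coker T)
= 3 - 1
= 2

2


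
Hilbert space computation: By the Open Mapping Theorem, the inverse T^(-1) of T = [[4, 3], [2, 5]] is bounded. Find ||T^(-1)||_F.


det(T) = 4*5 - 3*2 = 14
T^(-1) = (1/14) * [[5, -3], [-2, 4]] = [[0.3571, -0.2143], [-0.1429, 0.2857]]
||T^(-1)||_F^2 = 0.3571^2 + (-0.2143)^2 + (-0.1429)^2 + 0.2857^2 = 0.2755
||T^(-1)||_F = sqrt(0.2755) = 0.5249

0.5249


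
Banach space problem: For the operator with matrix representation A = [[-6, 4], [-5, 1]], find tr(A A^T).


trace(A * A^T) = sum of squares of all entries
= (-6)^2 + 4^2 + (-5)^2 + 1^2
= 36 + 16 + 25 + 1
= 78

78


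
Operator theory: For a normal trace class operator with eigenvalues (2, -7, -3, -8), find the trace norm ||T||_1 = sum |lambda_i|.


For a normal operator, singular values equal |eigenvalues|.
Trace norm = sum |lambda_i| = 2 + 7 + 3 + 8
= 20

20


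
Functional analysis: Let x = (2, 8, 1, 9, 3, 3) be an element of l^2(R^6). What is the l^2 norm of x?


The l^2 norm = (sum |x_i|^2)^(1/2)
Sum of 2th powers = 4 + 64 + 1 + 81 + 9 + 9 = 168
||x||_2 = (168)^(1/2) = 12.9615

12.9615


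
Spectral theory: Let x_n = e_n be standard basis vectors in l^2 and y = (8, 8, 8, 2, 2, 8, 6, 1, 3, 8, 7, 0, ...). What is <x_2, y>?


x_2 = e_2 is the standard basis vector with 1 in position 2.
<x_2, y> = y_2 = 8
As n -> infinity, <x_n, y> -> 0, confirming weak convergence of (x_n) to 0.

8


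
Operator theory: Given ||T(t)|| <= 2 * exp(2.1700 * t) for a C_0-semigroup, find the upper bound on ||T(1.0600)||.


||T(1.0600)|| <= 2 * exp(2.1700 * 1.0600)
= 2 * exp(2.3002)
= 2 * 9.9762
= 19.9524

19.9524


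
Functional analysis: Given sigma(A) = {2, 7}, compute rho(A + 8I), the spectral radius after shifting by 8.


Spectrum of A + 8I = {10, 15}
Spectral radius = max |lambda| over the shifted spectrum
= max(10, 15) = 15

15


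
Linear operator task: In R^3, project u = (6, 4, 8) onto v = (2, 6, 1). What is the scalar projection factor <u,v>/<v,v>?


Computing <u,v> = 6*2 + 4*6 + 8*1 = 44
Computing <v,v> = 2^2 + 6^2 + 1^2 = 41
Projection coefficient = 44/41 = 1.0732

1.0732


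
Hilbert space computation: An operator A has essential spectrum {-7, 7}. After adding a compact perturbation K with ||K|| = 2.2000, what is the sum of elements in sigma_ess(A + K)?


By Weyl's theorem, the essential spectrum is invariant under compact perturbations.
sigma_ess(A + K) = sigma_ess(A) = {-7, 7}
Sum = -7 + 7 = 0

0


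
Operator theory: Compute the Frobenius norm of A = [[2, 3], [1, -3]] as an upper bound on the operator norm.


||A||_F^2 = sum a_ij^2
= 2^2 + 3^2 + 1^2 + (-3)^2
= 4 + 9 + 1 + 9 = 23
||A||_F = sqrt(23) = 4.7958

4.7958


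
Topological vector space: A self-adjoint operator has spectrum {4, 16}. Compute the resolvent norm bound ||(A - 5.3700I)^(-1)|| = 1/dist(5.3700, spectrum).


dist(5.3700, {4, 16}) = min(|5.3700 - 4|, |5.3700 - 16|)
= min(1.3700, 10.6300) = 1.3700
Resolvent bound = 1/1.3700 = 0.7299

0.7299


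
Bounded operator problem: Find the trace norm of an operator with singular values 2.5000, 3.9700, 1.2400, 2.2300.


The nuclear norm is the sum of all singular values.
||T||_1 = 2.5000 + 3.9700 + 1.2400 + 2.2300
= 9.9400

9.9400


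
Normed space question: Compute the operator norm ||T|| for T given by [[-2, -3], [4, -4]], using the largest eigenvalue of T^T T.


A^T A = [[20, -10], [-10, 25]]
trace(A^T A) = 45, det(A^T A) = 400
discriminant = 45^2 - 4*400 = 425
Largest eigenvalue of A^T A = (trace + sqrt(disc))/2 = 32.8078
||T|| = sqrt(32.8078) = 5.7278

5.7278
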